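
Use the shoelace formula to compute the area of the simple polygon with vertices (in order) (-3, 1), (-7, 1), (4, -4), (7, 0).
Area = 63/2

Shoelace formula: Area = (1/2) |Σ_i (x_i · y_{i+1} − x_{i+1} · y_i)| (indices mod n). Compute each cross term:
  (-3)(1) − (-7)(1) = 4
  (-7)(-4) − (4)(1) = 24
  (4)(0) − (7)(-4) = 28
  (7)(1) − (-3)(0) = 7
Sum = 63, so (signed) Area = 63/2 = 63/2, |Area| = 63/2.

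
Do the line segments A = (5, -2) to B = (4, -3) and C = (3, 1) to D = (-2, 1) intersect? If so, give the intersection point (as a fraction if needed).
No (intersection of containing lines falls outside at least one segment)

Parametrize and solve: t = -3, s = -1. At least one of these is outside [0, 1], so the segments do not intersect.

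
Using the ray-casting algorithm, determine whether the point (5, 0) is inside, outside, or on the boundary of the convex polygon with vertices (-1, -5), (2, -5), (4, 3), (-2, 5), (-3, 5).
The point (5, 0) lies strictly outside the polygon

Cast a horizontal ray to the right from the query point and count how many polygon edges it crosses (each edge strictly once or zero times, handled with the usual half-open convention). 
Parity of crossings → even ⇒ outside.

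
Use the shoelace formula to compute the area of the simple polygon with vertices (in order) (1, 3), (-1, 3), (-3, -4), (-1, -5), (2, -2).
Area = 25

Shoelace formula: Area = (1/2) |Σ_i (x_i · y_{i+1} − x_{i+1} · y_i)| (indices mod n). Compute each cross term:
  (1)(3) − (-1)(3) = 6
  (-1)(-4) − (-3)(3) = 13
  (-3)(-5) − (-1)(-4) = 11
  (-1)(-2) − (2)(-5) = 12
  (2)(3) − (1)(-2) = 8
Sum = 50, so (signed) Area = 50/2 = 25, |Area| = 25.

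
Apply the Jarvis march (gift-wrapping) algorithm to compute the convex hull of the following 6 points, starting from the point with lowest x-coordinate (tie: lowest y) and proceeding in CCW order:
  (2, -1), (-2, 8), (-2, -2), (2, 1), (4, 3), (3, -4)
Hull (CCW) = [(-2, -2), (3, -4), (4, 3), (-2, 8)]

Jarvis march: at each step, from the current hull vertex p, select the next vertex q as the point such that every other point lies strictly to the left of (or on) the directed line p → q. (Equivalently: for every other point r, the cross product (q − p) × (r − p) ≥ 0.)
Starting point (lowest x, tie lowest y): (-2, -2). Wrap until returning to start. Resulting hull: (-2, -2), (3, -4), (4, 3), (-2, 8).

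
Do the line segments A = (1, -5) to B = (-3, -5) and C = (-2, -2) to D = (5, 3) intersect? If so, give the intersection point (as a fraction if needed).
No (intersection of containing lines falls outside at least one segment)

Parametrize and solve: t = 9/5, s = -3/5. At least one of these is outside [0, 1], so the segments do not intersect.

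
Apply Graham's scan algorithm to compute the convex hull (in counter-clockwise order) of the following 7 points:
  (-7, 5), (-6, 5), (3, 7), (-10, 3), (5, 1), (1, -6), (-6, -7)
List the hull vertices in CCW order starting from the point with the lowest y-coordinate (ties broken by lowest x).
Hull (CCW) = [(-6, -7), (1, -6), (5, 1), (3, 7), (-7, 5), (-10, 3)]

Graham scan procedure:
  1. Find the pivot p₀ = point with lowest y (tie → lowest x): (-6, -7).
  2. Sort the remaining points by polar angle around p₀.
  3. Walk through sorted points, maintaining a stack; pop the top while the last three entries make a non-left turn (cross product ≤ 0).
  4. Final stack is the convex hull in CCW order: (-6, -7), (1, -6), (5, 1), (3, 7), (-7, 5), (-10, 3).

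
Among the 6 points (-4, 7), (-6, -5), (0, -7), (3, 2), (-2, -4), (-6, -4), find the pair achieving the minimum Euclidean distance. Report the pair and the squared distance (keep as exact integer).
Pair = ((-6, -5), (-6, -4)); squared distance = 1

Compute all C(6, 2) = 15 pairwise squared distances (x_i − x_j)² + (y_i − y_j)². The minimum is 1, attained by the pair ((-6, -5), (-6, -4)).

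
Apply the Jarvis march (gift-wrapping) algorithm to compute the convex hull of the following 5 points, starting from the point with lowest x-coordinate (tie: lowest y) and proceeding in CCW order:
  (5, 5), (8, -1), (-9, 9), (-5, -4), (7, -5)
Hull (CCW) = [(-9, 9), (-5, -4), (7, -5), (8, -1), (5, 5)]

Jarvis march: at each step, from the current hull vertex p, select the next vertex q as the point such that every other point lies strictly to the left of (or on) the directed line p → q. (Equivalently: for every other point r, the cross product (q − p) × (r − p) ≥ 0.)
Starting point (lowest x, tie lowest y): (-9, 9). Wrap until returning to start. Resulting hull: (-9, 9), (-5, -4), (7, -5), (8, -1), (5, 5).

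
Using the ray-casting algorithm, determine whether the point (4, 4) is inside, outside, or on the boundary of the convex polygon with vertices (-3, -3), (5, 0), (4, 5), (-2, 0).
The point (4, 4) lies strictly inside the polygon

Cast a horizontal ray to the right from the query point and count how many polygon edges it crosses (each edge strictly once or zero times, handled with the usual half-open convention). 
Parity of crossings → odd ⇒ inside.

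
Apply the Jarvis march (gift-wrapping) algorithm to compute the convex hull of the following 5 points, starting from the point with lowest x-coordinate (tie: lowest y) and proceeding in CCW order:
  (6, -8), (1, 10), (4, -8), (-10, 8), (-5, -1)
Hull (CCW) = [(-10, 8), (-5, -1), (4, -8), (6, -8), (1, 10)]

Jarvis march: at each step, from the current hull vertex p, select the next vertex q as the point such that every other point lies strictly to the left of (or on) the directed line p → q. (Equivalently: for every other point r, the cross product (q − p) × (r − p) ≥ 0.)
Starting point (lowest x, tie lowest y): (-10, 8). Wrap until returning to start. Resulting hull: (-10, 8), (-5, -1), (4, -8), (6, -8), (1, 10).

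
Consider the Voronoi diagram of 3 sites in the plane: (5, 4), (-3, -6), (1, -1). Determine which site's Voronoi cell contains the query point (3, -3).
Nearest site = (1, -1)

The Voronoi cell of site s contains exactly those query points closer to s than to any other site. Compute squared distances from q = (3, -3) to each site:
  (1 − 3)² + (-1 − -3)² = 8
  (-3 − 3)² + (-6 − -3)² = 45
  (5 − 3)² + (4 − -3)² = 53
Minimum is attained by (1, -1), so q lies in its Voronoi cell.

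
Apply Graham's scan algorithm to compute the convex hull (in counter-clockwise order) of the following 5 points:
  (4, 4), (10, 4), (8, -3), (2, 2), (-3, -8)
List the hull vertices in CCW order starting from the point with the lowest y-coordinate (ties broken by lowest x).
Hull (CCW) = [(-3, -8), (8, -3), (10, 4), (4, 4), (2, 2)]

Graham scan procedure:
  1. Find the pivot p₀ = point with lowest y (tie → lowest x): (-3, -8).
  2. Sort the remaining points by polar angle around p₀.
  3. Walk through sorted points, maintaining a stack; pop the top while the last three entries make a non-left turn (cross product ≤ 0).
  4. Final stack is the convex hull in CCW order: (-3, -8), (8, -3), (10, 4), (4, 4), (2, 2).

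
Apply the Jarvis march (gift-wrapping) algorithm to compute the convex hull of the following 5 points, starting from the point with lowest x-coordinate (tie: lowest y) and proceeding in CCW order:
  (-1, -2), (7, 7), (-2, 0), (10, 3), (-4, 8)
Hull (CCW) = [(-4, 8), (-2, 0), (-1, -2), (10, 3), (7, 7)]

Jarvis march: at each step, from the current hull vertex p, select the next vertex q as the point such that every other point lies strictly to the left of (or on) the directed line p → q. (Equivalently: for every other point r, the cross product (q − p) × (r − p) ≥ 0.)
Starting point (lowest x, tie lowest y): (-4, 8). Wrap until returning to start. Resulting hull: (-4, 8), (-2, 0), (-1, -2), (10, 3), (7, 7).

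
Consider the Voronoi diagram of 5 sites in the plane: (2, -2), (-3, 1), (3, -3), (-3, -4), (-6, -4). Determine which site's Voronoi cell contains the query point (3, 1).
Nearest site = (2, -2)

The Voronoi cell of site s contains exactly those query points closer to s than to any other site. Compute squared distances from q = (3, 1) to each site:
  (2 − 3)² + (-2 − 1)² = 10
  (3 − 3)² + (-3 − 1)² = 16
  (-3 − 3)² + (1 − 1)² = 36
  (-3 − 3)² + (-4 − 1)² = 61
  (-6 − 3)² + (-4 − 1)² = 106
Minimum is attained by (2, -2), so q lies in its Voronoi cell.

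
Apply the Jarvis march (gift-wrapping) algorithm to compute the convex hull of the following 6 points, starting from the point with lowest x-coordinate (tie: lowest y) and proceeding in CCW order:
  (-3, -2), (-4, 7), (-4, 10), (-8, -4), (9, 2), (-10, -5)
Hull (CCW) = [(-10, -5), (9, 2), (-4, 10)]

Jarvis march: at each step, from the current hull vertex p, select the next vertex q as the point such that every other point lies strictly to the left of (or on) the directed line p → q. (Equivalently: for every other point r, the cross product (q − p) × (r − p) ≥ 0.)
Starting point (lowest x, tie lowest y): (-10, -5). Wrap until returning to start. Resulting hull: (-10, -5), (9, 2), (-4, 10).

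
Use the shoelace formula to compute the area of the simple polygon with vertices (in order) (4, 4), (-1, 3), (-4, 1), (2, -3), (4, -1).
Area = 67/2

Shoelace formula: Area = (1/2) |Σ_i (x_i · y_{i+1} − x_{i+1} · y_i)| (indices mod n). Compute each cross term:
  (4)(3) − (-1)(4) = 16
  (-1)(1) − (-4)(3) = 11
  (-4)(-3) − (2)(1) = 10
  (2)(-1) − (4)(-3) = 10
  (4)(4) − (4)(-1) = 20
Sum = 67, so (signed) Area = 67/2 = 67/2, |Area| = 67/2.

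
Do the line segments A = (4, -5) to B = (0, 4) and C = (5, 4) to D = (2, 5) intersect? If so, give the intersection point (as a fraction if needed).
No (intersection of containing lines falls outside at least one segment)

Parametrize and solve: t = 28/23, s = 45/23. At least one of these is outside [0, 1], so the segments do not intersect.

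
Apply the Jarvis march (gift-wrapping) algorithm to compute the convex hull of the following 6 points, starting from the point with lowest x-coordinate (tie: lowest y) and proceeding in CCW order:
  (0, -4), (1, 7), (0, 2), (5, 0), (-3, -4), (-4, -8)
Hull (CCW) = [(-4, -8), (5, 0), (1, 7), (-3, -4)]

Jarvis march: at each step, from the current hull vertex p, select the next vertex q as the point such that every other point lies strictly to the left of (or on) the directed line p → q. (Equivalently: for every other point r, the cross product (q − p) × (r − p) ≥ 0.)
Starting point (lowest x, tie lowest y): (-4, -8). Wrap until returning to start. Resulting hull: (-4, -8), (5, 0), (1, 7), (-3, -4).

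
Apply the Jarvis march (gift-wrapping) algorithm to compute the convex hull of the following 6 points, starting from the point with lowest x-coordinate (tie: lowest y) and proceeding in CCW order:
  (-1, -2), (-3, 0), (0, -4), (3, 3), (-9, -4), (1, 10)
Hull (CCW) = [(-9, -4), (0, -4), (3, 3), (1, 10)]

Jarvis march: at each step, from the current hull vertex p, select the next vertex q as the point such that every other point lies strictly to the left of (or on) the directed line p → q. (Equivalently: for every other point r, the cross product (q − p) × (r − p) ≥ 0.)
Starting point (lowest x, tie lowest y): (-9, -4). Wrap until returning to start. Resulting hull: (-9, -4), (0, -4), (3, 3), (1, 10).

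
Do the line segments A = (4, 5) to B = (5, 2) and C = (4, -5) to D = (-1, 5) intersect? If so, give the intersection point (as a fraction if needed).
No (intersection of containing lines falls outside at least one segment)

Parametrize and solve: t = 10, s = -2. At least one of these is outside [0, 1], so the segments do not intersect.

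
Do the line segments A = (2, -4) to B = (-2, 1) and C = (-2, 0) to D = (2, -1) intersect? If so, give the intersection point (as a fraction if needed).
Yes; intersection at (-1, -1/4) (t = 3/4 on AB, s = 1/4 on CD)

Parametrize AB as A + t(B − A) = (2 + -4 t, -4 + 5 t) and CD as C + s(D − C) = (-2 + 4 s, 0 + -1 s). Solve the linear system for (t, s). Determinant = 16 ≠ 0, so a unique intersection of the containing lines exists. Solution: t = 3/4, s = 1/4 — both in [0, 1], so the segments cross. Intersection point: (-1, -1/4).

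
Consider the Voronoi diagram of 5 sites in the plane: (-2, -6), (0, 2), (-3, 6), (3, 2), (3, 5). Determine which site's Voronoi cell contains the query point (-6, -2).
Nearest site = (-2, -6)

The Voronoi cell of site s contains exactly those query points closer to s than to any other site. Compute squared distances from q = (-6, -2) to each site:
  (-2 − -6)² + (-6 − -2)² = 32
  (0 − -6)² + (2 − -2)² = 52
  (-3 − -6)² + (6 − -2)² = 73
  (3 − -6)² + (2 − -2)² = 97
  (3 − -6)² + (5 − -2)² = 130
Minimum is attained by (-2, -6), so q lies in its Voronoi cell.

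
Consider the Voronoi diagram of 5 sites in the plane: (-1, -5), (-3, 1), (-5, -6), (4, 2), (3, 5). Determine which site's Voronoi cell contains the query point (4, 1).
Nearest site = (4, 2)

The Voronoi cell of site s contains exactly those query points closer to s than to any other site. Compute squared distances from q = (4, 1) to each site:
  (4 − 4)² + (2 − 1)² = 1
  (3 − 4)² + (5 − 1)² = 17
  (-3 − 4)² + (1 − 1)² = 49
  (-1 − 4)² + (-5 − 1)² = 61
  (-5 − 4)² + (-6 − 1)² = 130
Minimum is attained by (4, 2), so q lies in its Voronoi cell.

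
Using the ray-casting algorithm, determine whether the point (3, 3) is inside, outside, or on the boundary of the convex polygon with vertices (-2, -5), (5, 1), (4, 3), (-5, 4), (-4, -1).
The point (3, 3) lies strictly inside the polygon

Cast a horizontal ray to the right from the query point and count how many polygon edges it crosses (each edge strictly once or zero times, handled with the usual half-open convention). 
Parity of crossings → odd ⇒ inside.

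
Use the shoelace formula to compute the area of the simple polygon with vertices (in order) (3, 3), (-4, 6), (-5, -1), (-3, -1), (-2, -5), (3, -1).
Area = 54

Shoelace formula: Area = (1/2) |Σ_i (x_i · y_{i+1} − x_{i+1} · y_i)| (indices mod n). Compute each cross term:
  (3)(6) − (-4)(3) = 30
  (-4)(-1) − (-5)(6) = 34
  (-5)(-1) − (-3)(-1) = 2
  (-3)(-5) − (-2)(-1) = 13
  (-2)(-1) − (3)(-5) = 17
  (3)(3) − (3)(-1) = 12
Sum = 108, so (signed) Area = 108/2 = 54, |Area| = 54.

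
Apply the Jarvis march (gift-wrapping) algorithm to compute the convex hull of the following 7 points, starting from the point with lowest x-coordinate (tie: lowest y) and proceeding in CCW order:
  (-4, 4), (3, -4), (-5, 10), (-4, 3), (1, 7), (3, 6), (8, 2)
Hull (CCW) = [(-5, 10), (-4, 3), (3, -4), (8, 2), (3, 6)]

Jarvis march: at each step, from the current hull vertex p, select the next vertex q as the point such that every other point lies strictly to the left of (or on) the directed line p → q. (Equivalently: for every other point r, the cross product (q − p) × (r − p) ≥ 0.)
Starting point (lowest x, tie lowest y): (-5, 10). Wrap until returning to start. Resulting hull: (-5, 10), (-4, 3), (3, -4), (8, 2), (3, 6).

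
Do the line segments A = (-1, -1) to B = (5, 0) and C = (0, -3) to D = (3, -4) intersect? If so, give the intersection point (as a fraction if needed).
No (intersection of containing lines falls outside at least one segment)

Parametrize and solve: t = -5/9, s = -13/9. At least one of these is outside [0, 1], so the segments do not intersect.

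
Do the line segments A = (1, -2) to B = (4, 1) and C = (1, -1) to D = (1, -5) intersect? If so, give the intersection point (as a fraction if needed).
Yes; intersection at (1, -2) (t = 0 on AB, s = 1/4 on CD)

Parametrize AB as A + t(B − A) = (1 + 3 t, -2 + 3 t) and CD as C + s(D − C) = (1 + 0 s, -1 + -4 s). Solve the linear system for (t, s). Determinant = 12 ≠ 0, so a unique intersection of the containing lines exists. Solution: t = 0, s = 1/4 — both in [0, 1], so the segments cross. Intersection point: (1, -2).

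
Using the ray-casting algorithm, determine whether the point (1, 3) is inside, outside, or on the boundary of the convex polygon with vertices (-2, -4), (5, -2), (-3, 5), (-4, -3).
The point (1, 3) lies strictly outside the polygon

Cast a horizontal ray to the right from the query point and count how many polygon edges it crosses (each edge strictly once or zero times, handled with the usual half-open convention). 
Parity of crossings → even ⇒ outside.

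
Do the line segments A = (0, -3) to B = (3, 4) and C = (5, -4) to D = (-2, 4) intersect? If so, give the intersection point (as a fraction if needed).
Yes; intersection at (99/73, 12/73) (t = 33/73 on AB, s = 38/73 on CD)

Parametrize AB as A + t(B − A) = (0 + 3 t, -3 + 7 t) and CD as C + s(D − C) = (5 + -7 s, -4 + 8 s). Solve the linear system for (t, s). Determinant = -73 ≠ 0, so a unique intersection of the containing lines exists. Solution: t = 33/73, s = 38/73 — both in [0, 1], so the segments cross. Intersection point: (99/73, 12/73).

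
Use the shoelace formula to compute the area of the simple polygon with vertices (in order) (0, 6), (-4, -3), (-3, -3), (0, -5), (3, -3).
Area = 75/2

Shoelace formula: Area = (1/2) |Σ_i (x_i · y_{i+1} − x_{i+1} · y_i)| (indices mod n). Compute each cross term:
  (0)(-3) − (-4)(6) = 24
  (-4)(-3) − (-3)(-3) = 3
  (-3)(-5) − (0)(-3) = 15
  (0)(-3) − (3)(-5) = 15
  (3)(6) − (0)(-3) = 18
Sum = 75, so (signed) Area = 75/2 = 75/2, |Area| = 75/2.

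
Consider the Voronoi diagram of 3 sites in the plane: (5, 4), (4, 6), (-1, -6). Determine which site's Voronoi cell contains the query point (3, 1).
Nearest site = (5, 4)

The Voronoi cell of site s contains exactly those query points closer to s than to any other site. Compute squared distances from q = (3, 1) to each site:
  (5 − 3)² + (4 − 1)² = 13
  (4 − 3)² + (6 − 1)² = 26
  (-1 − 3)² + (-6 − 1)² = 65
Minimum is attained by (5, 4), so q lies in its Voronoi cell.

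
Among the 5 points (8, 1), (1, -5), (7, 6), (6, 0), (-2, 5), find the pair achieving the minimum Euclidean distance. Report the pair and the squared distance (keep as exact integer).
Pair = ((8, 1), (6, 0)); squared distance = 5

Compute all C(5, 2) = 10 pairwise squared distances (x_i − x_j)² + (y_i − y_j)². The minimum is 5, attained by the pair ((8, 1), (6, 0)).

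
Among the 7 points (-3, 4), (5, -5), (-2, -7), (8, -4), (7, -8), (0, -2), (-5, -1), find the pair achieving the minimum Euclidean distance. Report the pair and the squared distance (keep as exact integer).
Pair = ((5, -5), (8, -4)); squared distance = 10

Compute all C(7, 2) = 21 pairwise squared distances (x_i − x_j)² + (y_i − y_j)². The minimum is 10, attained by the pair ((5, -5), (8, -4)).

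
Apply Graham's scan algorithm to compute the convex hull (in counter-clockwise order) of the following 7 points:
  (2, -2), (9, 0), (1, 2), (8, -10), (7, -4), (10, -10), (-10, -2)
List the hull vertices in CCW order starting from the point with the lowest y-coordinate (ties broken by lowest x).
Hull (CCW) = [(8, -10), (10, -10), (9, 0), (1, 2), (-10, -2)]

Graham scan procedure:
  1. Find the pivot p₀ = point with lowest y (tie → lowest x): (8, -10).
  2. Sort the remaining points by polar angle around p₀.
  3. Walk through sorted points, maintaining a stack; pop the top while the last three entries make a non-left turn (cross product ≤ 0).
  4. Final stack is the convex hull in CCW order: (8, -10), (10, -10), (9, 0), (1, 2), (-10, -2).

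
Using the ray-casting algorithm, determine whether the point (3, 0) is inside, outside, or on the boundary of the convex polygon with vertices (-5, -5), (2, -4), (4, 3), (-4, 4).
The point (3, 0) lies strictly inside the polygon

Cast a horizontal ray to the right from the query point and count how many polygon edges it crosses (each edge strictly once or zero times, handled with the usual half-open convention). 
Parity of crossings → odd ⇒ inside.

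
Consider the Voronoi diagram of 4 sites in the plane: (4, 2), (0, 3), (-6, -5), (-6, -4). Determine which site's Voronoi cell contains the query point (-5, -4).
Nearest site = (-6, -4)

The Voronoi cell of site s contains exactly those query points closer to s than to any other site. Compute squared distances from q = (-5, -4) to each site:
  (-6 − -5)² + (-4 − -4)² = 1
  (-6 − -5)² + (-5 − -4)² = 2
  (0 − -5)² + (3 − -4)² = 74
  (4 − -5)² + (2 − -4)² = 117
Minimum is attained by (-6, -4), so q lies in its Voronoi cell.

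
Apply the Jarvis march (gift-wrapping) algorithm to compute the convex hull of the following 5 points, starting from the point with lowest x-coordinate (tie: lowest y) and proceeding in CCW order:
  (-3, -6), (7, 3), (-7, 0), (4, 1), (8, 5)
Hull (CCW) = [(-7, 0), (-3, -6), (7, 3), (8, 5)]

Jarvis march: at each step, from the current hull vertex p, select the next vertex q as the point such that every other point lies strictly to the left of (or on) the directed line p → q. (Equivalently: for every other point r, the cross product (q − p) × (r − p) ≥ 0.)
Starting point (lowest x, tie lowest y): (-7, 0). Wrap until returning to start. Resulting hull: (-7, 0), (-3, -6), (7, 3), (8, 5).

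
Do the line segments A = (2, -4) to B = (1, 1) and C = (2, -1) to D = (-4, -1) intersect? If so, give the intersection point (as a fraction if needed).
Yes; intersection at (7/5, -1) (t = 3/5 on AB, s = 1/10 on CD)

Parametrize AB as A + t(B − A) = (2 + -1 t, -4 + 5 t) and CD as C + s(D − C) = (2 + -6 s, -1 + 0 s). Solve the linear system for (t, s). Determinant = -30 ≠ 0, so a unique intersection of the containing lines exists. Solution: t = 3/5, s = 1/10 — both in [0, 1], so the segments cross. Intersection point: (7/5, -1).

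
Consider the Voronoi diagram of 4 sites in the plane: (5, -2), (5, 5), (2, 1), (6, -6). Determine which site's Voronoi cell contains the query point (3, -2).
Nearest site = (5, -2)

The Voronoi cell of site s contains exactly those query points closer to s than to any other site. Compute squared distances from q = (3, -2) to each site:
  (5 − 3)² + (-2 − -2)² = 4
  (2 − 3)² + (1 − -2)² = 10
  (6 − 3)² + (-6 − -2)² = 25
  (5 − 3)² + (5 − -2)² = 53
Minimum is attained by (5, -2), so q lies in its Voronoi cell.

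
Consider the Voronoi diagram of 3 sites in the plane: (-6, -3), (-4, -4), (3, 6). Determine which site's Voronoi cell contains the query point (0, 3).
Nearest site = (3, 6)

The Voronoi cell of site s contains exactly those query points closer to s than to any other site. Compute squared distances from q = (0, 3) to each site:
  (3 − 0)² + (6 − 3)² = 18
  (-4 − 0)² + (-4 − 3)² = 65
  (-6 − 0)² + (-3 − 3)² = 72
Minimum is attained by (3, 6), so q lies in its Voronoi cell.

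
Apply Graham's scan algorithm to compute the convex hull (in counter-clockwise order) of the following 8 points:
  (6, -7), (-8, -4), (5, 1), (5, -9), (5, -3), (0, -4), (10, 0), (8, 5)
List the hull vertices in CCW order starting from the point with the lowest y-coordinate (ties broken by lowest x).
Hull (CCW) = [(5, -9), (10, 0), (8, 5), (-8, -4)]

Graham scan procedure:
  1. Find the pivot p₀ = point with lowest y (tie → lowest x): (5, -9).
  2. Sort the remaining points by polar angle around p₀.
  3. Walk through sorted points, maintaining a stack; pop the top while the last three entries make a non-left turn (cross product ≤ 0).
  4. Final stack is the convex hull in CCW order: (5, -9), (10, 0), (8, 5), (-8, -4).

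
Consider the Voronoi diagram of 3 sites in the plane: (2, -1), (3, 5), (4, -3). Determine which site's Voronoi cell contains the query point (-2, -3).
Nearest site = (2, -1)

The Voronoi cell of site s contains exactly those query points closer to s than to any other site. Compute squared distances from q = (-2, -3) to each site:
  (2 − -2)² + (-1 − -3)² = 20
  (4 − -2)² + (-3 − -3)² = 36
  (3 − -2)² + (5 − -3)² = 89
Minimum is attained by (2, -1), so q lies in its Voronoi cell.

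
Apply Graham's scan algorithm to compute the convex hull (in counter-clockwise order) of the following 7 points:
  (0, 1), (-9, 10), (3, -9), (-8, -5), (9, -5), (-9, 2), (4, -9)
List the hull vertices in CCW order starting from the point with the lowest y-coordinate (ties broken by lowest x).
Hull (CCW) = [(3, -9), (4, -9), (9, -5), (-9, 10), (-9, 2), (-8, -5)]

Graham scan procedure:
  1. Find the pivot p₀ = point with lowest y (tie → lowest x): (3, -9).
  2. Sort the remaining points by polar angle around p₀.
  3. Walk through sorted points, maintaining a stack; pop the top while the last three entries make a non-left turn (cross product ≤ 0).
  4. Final stack is the convex hull in CCW order: (3, -9), (4, -9), (9, -5), (-9, 10), (-9, 2), (-8, -5).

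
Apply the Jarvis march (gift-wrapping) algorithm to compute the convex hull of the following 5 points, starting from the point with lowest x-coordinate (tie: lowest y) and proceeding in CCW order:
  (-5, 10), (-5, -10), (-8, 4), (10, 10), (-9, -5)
Hull (CCW) = [(-9, -5), (-5, -10), (10, 10), (-5, 10), (-8, 4)]

Jarvis march: at each step, from the current hull vertex p, select the next vertex q as the point such that every other point lies strictly to the left of (or on) the directed line p → q. (Equivalently: for every other point r, the cross product (q − p) × (r − p) ≥ 0.)
Starting point (lowest x, tie lowest y): (-9, -5). Wrap until returning to start. Resulting hull: (-9, -5), (-5, -10), (10, 10), (-5, 10), (-8, 4).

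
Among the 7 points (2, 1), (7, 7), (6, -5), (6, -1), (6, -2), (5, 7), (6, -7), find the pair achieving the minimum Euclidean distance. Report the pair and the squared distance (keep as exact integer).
Pair = ((6, -1), (6, -2)); squared distance = 1

Compute all C(7, 2) = 21 pairwise squared distances (x_i − x_j)² + (y_i − y_j)². The minimum is 1, attained by the pair ((6, -1), (6, -2)).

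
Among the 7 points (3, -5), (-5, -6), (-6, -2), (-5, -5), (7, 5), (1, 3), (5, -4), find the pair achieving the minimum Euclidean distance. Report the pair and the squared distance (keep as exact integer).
Pair = ((-5, -6), (-5, -5)); squared distance = 1

Compute all C(7, 2) = 21 pairwise squared distances (x_i − x_j)² + (y_i − y_j)². The minimum is 1, attained by the pair ((-5, -6), (-5, -5)).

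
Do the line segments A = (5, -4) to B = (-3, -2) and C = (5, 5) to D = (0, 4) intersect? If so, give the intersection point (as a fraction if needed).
No (intersection of containing lines falls outside at least one segment)

Parametrize and solve: t = 5/2, s = 4. At least one of these is outside [0, 1], so the segments do not intersect.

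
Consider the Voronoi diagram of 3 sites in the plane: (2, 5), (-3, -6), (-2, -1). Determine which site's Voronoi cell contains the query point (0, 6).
Nearest site = (2, 5)

The Voronoi cell of site s contains exactly those query points closer to s than to any other site. Compute squared distances from q = (0, 6) to each site:
  (2 − 0)² + (5 − 6)² = 5
  (-2 − 0)² + (-1 − 6)² = 53
  (-3 − 0)² + (-6 − 6)² = 153
Minimum is attained by (2, 5), so q lies in its Voronoi cell.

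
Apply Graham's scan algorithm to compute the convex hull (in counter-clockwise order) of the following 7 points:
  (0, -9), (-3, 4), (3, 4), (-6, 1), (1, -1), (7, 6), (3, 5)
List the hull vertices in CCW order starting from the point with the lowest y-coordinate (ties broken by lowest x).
Hull (CCW) = [(0, -9), (7, 6), (-3, 4), (-6, 1)]

Graham scan procedure:
  1. Find the pivot p₀ = point with lowest y (tie → lowest x): (0, -9).
  2. Sort the remaining points by polar angle around p₀.
  3. Walk through sorted points, maintaining a stack; pop the top while the last three entries make a non-left turn (cross product ≤ 0).
  4. Final stack is the convex hull in CCW order: (0, -9), (7, 6), (-3, 4), (-6, 1).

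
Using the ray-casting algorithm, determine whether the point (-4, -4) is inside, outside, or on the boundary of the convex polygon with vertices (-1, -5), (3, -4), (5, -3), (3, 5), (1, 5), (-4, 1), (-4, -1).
The point (-4, -4) lies strictly outside the polygon

Cast a horizontal ray to the right from the query point and count how many polygon edges it crosses (each edge strictly once or zero times, handled with the usual half-open convention). 
Parity of crossings → even ⇒ outside.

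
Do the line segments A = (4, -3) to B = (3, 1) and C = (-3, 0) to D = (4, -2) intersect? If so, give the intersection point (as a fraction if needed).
Yes; intersection at (97/26, -25/13) (t = 7/26 on AB, s = 25/26 on CD)

Parametrize AB as A + t(B − A) = (4 + -1 t, -3 + 4 t) and CD as C + s(D − C) = (-3 + 7 s, 0 + -2 s). Solve the linear system for (t, s). Determinant = 26 ≠ 0, so a unique intersection of the containing lines exists. Solution: t = 7/26, s = 25/26 — both in [0, 1], so the segments cross. Intersection point: (97/26, -25/13).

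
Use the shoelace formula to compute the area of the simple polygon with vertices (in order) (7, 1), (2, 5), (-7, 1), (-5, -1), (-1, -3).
Area = 58

Shoelace formula: Area = (1/2) |Σ_i (x_i · y_{i+1} − x_{i+1} · y_i)| (indices mod n). Compute each cross term:
  (7)(5) − (2)(1) = 33
  (2)(1) − (-7)(5) = 37
  (-7)(-1) − (-5)(1) = 12
  (-5)(-3) − (-1)(-1) = 14
  (-1)(1) − (7)(-3) = 20
Sum = 116, so (signed) Area = 116/2 = 58, |Area| = 58.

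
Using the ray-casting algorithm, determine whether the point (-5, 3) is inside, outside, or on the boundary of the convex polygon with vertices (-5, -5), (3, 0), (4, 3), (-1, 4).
The point (-5, 3) lies strictly outside the polygon

Cast a horizontal ray to the right from the query point and count how many polygon edges it crosses (each edge strictly once or zero times, handled with the usual half-open convention). 
Parity of crossings → even ⇒ outside.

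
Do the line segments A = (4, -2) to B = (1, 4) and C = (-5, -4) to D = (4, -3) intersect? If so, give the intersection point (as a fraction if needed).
No (intersection of containing lines falls outside at least one segment)

Parametrize and solve: t = -3/19, s = 20/19. At least one of these is outside [0, 1], so the segments do not intersect.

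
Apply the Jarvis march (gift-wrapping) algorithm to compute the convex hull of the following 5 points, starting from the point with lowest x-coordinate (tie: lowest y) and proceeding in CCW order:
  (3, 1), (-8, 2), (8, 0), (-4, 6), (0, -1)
Hull (CCW) = [(-8, 2), (0, -1), (8, 0), (-4, 6)]

Jarvis march: at each step, from the current hull vertex p, select the next vertex q as the point such that every other point lies strictly to the left of (or on) the directed line p → q. (Equivalently: for every other point r, the cross product (q − p) × (r − p) ≥ 0.)
Starting point (lowest x, tie lowest y): (-8, 2). Wrap until returning to start. Resulting hull: (-8, 2), (0, -1), (8, 0), (-4, 6).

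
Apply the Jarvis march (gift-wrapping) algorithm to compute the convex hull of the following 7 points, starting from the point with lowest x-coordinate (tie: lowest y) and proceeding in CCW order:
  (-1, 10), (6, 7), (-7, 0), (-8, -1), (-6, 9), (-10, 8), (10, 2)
Hull (CCW) = [(-10, 8), (-8, -1), (10, 2), (6, 7), (-1, 10), (-6, 9)]

Jarvis march: at each step, from the current hull vertex p, select the next vertex q as the point such that every other point lies strictly to the left of (or on) the directed line p → q. (Equivalently: for every other point r, the cross product (q − p) × (r − p) ≥ 0.)
Starting point (lowest x, tie lowest y): (-10, 8). Wrap until returning to start. Resulting hull: (-10, 8), (-8, -1), (10, 2), (6, 7), (-1, 10), (-6, 9).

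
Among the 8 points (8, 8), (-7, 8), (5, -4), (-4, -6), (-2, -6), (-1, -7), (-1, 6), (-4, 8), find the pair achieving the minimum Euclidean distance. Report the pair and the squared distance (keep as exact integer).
Pair = ((-2, -6), (-1, -7)); squared distance = 2

Compute all C(8, 2) = 28 pairwise squared distances (x_i − x_j)² + (y_i − y_j)². The minimum is 2, attained by the pair ((-2, -6), (-1, -7)).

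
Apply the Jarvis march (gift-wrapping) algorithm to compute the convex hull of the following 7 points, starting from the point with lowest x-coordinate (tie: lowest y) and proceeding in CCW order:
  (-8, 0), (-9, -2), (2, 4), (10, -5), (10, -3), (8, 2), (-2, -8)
Hull (CCW) = [(-9, -2), (-2, -8), (10, -5), (10, -3), (8, 2), (2, 4), (-8, 0)]

Jarvis march: at each step, from the current hull vertex p, select the next vertex q as the point such that every other point lies strictly to the left of (or on) the directed line p → q. (Equivalently: for every other point r, the cross product (q − p) × (r − p) ≥ 0.)
Starting point (lowest x, tie lowest y): (-9, -2). Wrap until returning to start. Resulting hull: (-9, -2), (-2, -8), (10, -5), (10, -3), (8, 2), (2, 4), (-8, 0).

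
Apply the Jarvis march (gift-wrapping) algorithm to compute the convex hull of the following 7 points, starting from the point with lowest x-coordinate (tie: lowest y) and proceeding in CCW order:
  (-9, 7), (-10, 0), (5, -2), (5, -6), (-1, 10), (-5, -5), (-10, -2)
Hull (CCW) = [(-10, -2), (-5, -5), (5, -6), (5, -2), (-1, 10), (-9, 7), (-10, 0)]

Jarvis march: at each step, from the current hull vertex p, select the next vertex q as the point such that every other point lies strictly to the left of (or on) the directed line p → q. (Equivalently: for every other point r, the cross product (q − p) × (r − p) ≥ 0.)
Starting point (lowest x, tie lowest y): (-10, -2). Wrap until returning to start. Resulting hull: (-10, -2), (-5, -5), (5, -6), (5, -2), (-1, 10), (-9, 7), (-10, 0).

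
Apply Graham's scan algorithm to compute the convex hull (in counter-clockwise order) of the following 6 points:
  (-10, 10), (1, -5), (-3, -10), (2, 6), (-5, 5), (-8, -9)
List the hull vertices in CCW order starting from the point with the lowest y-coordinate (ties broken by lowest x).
Hull (CCW) = [(-3, -10), (1, -5), (2, 6), (-10, 10), (-8, -9)]

Graham scan procedure:
  1. Find the pivot p₀ = point with lowest y (tie → lowest x): (-3, -10).
  2. Sort the remaining points by polar angle around p₀.
  3. Walk through sorted points, maintaining a stack; pop the top while the last three entries make a non-left turn (cross product ≤ 0).
  4. Final stack is the convex hull in CCW order: (-3, -10), (1, -5), (2, 6), (-10, 10), (-8, -9).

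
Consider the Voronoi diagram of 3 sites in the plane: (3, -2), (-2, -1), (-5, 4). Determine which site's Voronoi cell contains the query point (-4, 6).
Nearest site = (-5, 4)

The Voronoi cell of site s contains exactly those query points closer to s than to any other site. Compute squared distances from q = (-4, 6) to each site:
  (-5 − -4)² + (4 − 6)² = 5
  (-2 − -4)² + (-1 − 6)² = 53
  (3 − -4)² + (-2 − 6)² = 113
Minimum is attained by (-5, 4), so q lies in its Voronoi cell.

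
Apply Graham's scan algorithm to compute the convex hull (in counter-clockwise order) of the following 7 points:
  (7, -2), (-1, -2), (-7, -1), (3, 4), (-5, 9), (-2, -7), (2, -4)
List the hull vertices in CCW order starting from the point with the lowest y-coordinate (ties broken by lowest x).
Hull (CCW) = [(-2, -7), (7, -2), (3, 4), (-5, 9), (-7, -1)]

Graham scan procedure:
  1. Find the pivot p₀ = point with lowest y (tie → lowest x): (-2, -7).
  2. Sort the remaining points by polar angle around p₀.
  3. Walk through sorted points, maintaining a stack; pop the top while the last three entries make a non-left turn (cross product ≤ 0).
  4. Final stack is the convex hull in CCW order: (-2, -7), (7, -2), (3, 4), (-5, 9), (-7, -1).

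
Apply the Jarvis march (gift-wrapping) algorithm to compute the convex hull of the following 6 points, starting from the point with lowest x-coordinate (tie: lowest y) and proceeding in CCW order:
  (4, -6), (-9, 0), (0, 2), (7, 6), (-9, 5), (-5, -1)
Hull (CCW) = [(-9, 0), (4, -6), (7, 6), (-9, 5)]

Jarvis march: at each step, from the current hull vertex p, select the next vertex q as the point such that every other point lies strictly to the left of (or on) the directed line p → q. (Equivalently: for every other point r, the cross product (q − p) × (r − p) ≥ 0.)
Starting point (lowest x, tie lowest y): (-9, 0). Wrap until returning to start. Resulting hull: (-9, 0), (4, -6), (7, 6), (-9, 5).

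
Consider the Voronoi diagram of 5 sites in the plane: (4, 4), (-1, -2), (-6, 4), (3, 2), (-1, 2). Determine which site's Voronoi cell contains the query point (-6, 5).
Nearest site = (-6, 4)

The Voronoi cell of site s contains exactly those query points closer to s than to any other site. Compute squared distances from q = (-6, 5) to each site:
  (-6 − -6)² + (4 − 5)² = 1
  (-1 − -6)² + (2 − 5)² = 34
  (-1 − -6)² + (-2 − 5)² = 74
  (3 − -6)² + (2 − 5)² = 90
  (4 − -6)² + (4 − 5)² = 101
Minimum is attained by (-6, 4), so q lies in its Voronoi cell.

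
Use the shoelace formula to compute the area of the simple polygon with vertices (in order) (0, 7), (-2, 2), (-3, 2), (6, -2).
Area = 26

Shoelace formula: Area = (1/2) |Σ_i (x_i · y_{i+1} − x_{i+1} · y_i)| (indices mod n). Compute each cross term:
  (0)(2) − (-2)(7) = 14
  (-2)(2) − (-3)(2) = 2
  (-3)(-2) − (6)(2) = -6
  (6)(7) − (0)(-2) = 42
Sum = 52, so (signed) Area = 52/2 = 26, |Area| = 26.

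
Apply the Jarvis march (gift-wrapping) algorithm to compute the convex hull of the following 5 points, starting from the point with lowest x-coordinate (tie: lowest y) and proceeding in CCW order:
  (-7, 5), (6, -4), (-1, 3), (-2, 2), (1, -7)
Hull (CCW) = [(-7, 5), (1, -7), (6, -4), (-1, 3)]

Jarvis march: at each step, from the current hull vertex p, select the next vertex q as the point such that every other point lies strictly to the left of (or on) the directed line p → q. (Equivalently: for every other point r, the cross product (q − p) × (r − p) ≥ 0.)
Starting point (lowest x, tie lowest y): (-7, 5). Wrap until returning to start. Resulting hull: (-7, 5), (1, -7), (6, -4), (-1, 3).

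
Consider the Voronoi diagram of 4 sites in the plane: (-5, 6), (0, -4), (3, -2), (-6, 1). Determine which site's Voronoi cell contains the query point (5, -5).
Nearest site = (3, -2)

The Voronoi cell of site s contains exactly those query points closer to s than to any other site. Compute squared distances from q = (5, -5) to each site:
  (3 − 5)² + (-2 − -5)² = 13
  (0 − 5)² + (-4 − -5)² = 26
  (-6 − 5)² + (1 − -5)² = 157
  (-5 − 5)² + (6 − -5)² = 221
Minimum is attained by (3, -2), so q lies in its Voronoi cell.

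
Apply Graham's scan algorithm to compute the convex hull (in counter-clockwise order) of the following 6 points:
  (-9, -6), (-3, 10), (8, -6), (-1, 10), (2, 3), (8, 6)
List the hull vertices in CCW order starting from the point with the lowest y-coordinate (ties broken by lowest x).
Hull (CCW) = [(-9, -6), (8, -6), (8, 6), (-1, 10), (-3, 10)]

Graham scan procedure:
  1. Find the pivot p₀ = point with lowest y (tie → lowest x): (-9, -6).
  2. Sort the remaining points by polar angle around p₀.
  3. Walk through sorted points, maintaining a stack; pop the top while the last three entries make a non-left turn (cross product ≤ 0).
  4. Final stack is the convex hull in CCW order: (-9, -6), (8, -6), (8, 6), (-1, 10), (-3, 10).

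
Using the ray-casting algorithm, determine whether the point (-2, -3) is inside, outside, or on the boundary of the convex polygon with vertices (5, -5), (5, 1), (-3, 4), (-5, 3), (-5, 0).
The point (-2, -3) lies strictly outside the polygon

Cast a horizontal ray to the right from the query point and count how many polygon edges it crosses (each edge strictly once or zero times, handled with the usual half-open convention). 
Parity of crossings → even ⇒ outside.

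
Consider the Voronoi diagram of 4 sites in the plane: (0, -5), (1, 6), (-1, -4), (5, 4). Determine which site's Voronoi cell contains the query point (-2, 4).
Nearest site = (1, 6)

The Voronoi cell of site s contains exactly those query points closer to s than to any other site. Compute squared distances from q = (-2, 4) to each site:
  (1 − -2)² + (6 − 4)² = 13
  (5 − -2)² + (4 − 4)² = 49
  (-1 − -2)² + (-4 − 4)² = 65
  (0 − -2)² + (-5 − 4)² = 85
Minimum is attained by (1, 6), so q lies in its Voronoi cell.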